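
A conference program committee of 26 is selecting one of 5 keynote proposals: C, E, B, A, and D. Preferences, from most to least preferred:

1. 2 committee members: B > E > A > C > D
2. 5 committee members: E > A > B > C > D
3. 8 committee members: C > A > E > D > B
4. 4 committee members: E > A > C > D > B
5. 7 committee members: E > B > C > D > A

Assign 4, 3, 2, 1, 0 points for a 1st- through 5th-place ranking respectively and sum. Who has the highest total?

C: 2·1 + 5·1 + 8·4 + 4·2 + 7·2 = 61
E: 2·3 + 5·4 + 8·2 + 4·4 + 7·4 = 86
B: 2·4 + 5·2 + 8·0 + 4·0 + 7·3 = 39
A: 2·2 + 5·3 + 8·3 + 4·3 + 7·0 = 55
D: 2·0 + 5·0 + 8·1 + 4·1 + 7·1 = 19
E has the highest Borda score (86).

E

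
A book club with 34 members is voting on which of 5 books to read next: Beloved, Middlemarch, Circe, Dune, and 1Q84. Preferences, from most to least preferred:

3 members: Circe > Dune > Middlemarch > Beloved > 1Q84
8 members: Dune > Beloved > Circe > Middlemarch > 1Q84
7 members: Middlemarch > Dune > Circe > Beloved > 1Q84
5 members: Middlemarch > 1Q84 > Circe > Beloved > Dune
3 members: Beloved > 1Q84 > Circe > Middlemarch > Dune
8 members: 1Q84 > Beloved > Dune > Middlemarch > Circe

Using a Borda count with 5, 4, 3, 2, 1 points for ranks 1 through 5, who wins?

Dune

Beloved: 3·2 + 8·4 + 7·2 + 5·2 + 3·5 + 8·4 = 109
Middlemarch: 3·3 + 8·2 + 7·5 + 5·5 + 3·2 + 8·2 = 107
Circe: 3·5 + 8·3 + 7·3 + 5·3 + 3·3 + 8·1 = 92
Dune: 3·4 + 8·5 + 7·4 + 5·1 + 3·1 + 8·3 = 112
1Q84: 3·1 + 8·1 + 7·1 + 5·4 + 3·4 + 8·5 = 90
Dune has the highest Borda score (112).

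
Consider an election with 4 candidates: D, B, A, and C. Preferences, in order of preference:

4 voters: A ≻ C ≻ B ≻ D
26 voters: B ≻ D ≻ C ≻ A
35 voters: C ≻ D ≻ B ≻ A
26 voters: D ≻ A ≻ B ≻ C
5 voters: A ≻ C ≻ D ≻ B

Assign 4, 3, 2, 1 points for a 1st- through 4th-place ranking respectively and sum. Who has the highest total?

D: 4·1 + 26·3 + 35·3 + 26·4 + 5·2 = 301
B: 4·2 + 26·4 + 35·2 + 26·2 + 5·1 = 239
A: 4·4 + 26·1 + 35·1 + 26·3 + 5·4 = 175
C: 4·3 + 26·2 + 35·4 + 26·1 + 5·3 = 245
D has the highest Borda score (301).

D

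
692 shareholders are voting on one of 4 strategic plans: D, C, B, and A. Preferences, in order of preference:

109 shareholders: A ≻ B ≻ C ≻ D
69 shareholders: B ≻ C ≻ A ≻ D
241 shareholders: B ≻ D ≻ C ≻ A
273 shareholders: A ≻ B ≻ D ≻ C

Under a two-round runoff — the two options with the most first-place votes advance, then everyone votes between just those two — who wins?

A

Round 1 first-place votes: D 0, C 0, B 310, A 382.
A and B advance.
Runoff: A is preferred to B by 382 voters; B by 310.
A wins the runoff.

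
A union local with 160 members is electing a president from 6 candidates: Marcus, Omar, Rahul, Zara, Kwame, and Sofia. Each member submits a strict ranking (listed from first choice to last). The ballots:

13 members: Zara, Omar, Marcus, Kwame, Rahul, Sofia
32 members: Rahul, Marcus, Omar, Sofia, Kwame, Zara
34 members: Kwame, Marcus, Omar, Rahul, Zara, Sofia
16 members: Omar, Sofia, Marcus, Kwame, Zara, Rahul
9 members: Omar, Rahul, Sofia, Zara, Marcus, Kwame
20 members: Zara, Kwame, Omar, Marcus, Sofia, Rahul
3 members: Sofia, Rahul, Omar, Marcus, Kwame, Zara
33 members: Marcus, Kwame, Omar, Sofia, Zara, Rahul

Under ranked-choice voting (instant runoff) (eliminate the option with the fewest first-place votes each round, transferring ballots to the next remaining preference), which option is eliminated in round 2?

Omar

Round 1: Marcus 33, Omar 25, Rahul 32, Zara 33, Kwame 34, Sofia 3. Eliminate Sofia.
Round 2: Marcus 33, Omar 25, Rahul 35, Zara 33, Kwame 34. Eliminate Omar.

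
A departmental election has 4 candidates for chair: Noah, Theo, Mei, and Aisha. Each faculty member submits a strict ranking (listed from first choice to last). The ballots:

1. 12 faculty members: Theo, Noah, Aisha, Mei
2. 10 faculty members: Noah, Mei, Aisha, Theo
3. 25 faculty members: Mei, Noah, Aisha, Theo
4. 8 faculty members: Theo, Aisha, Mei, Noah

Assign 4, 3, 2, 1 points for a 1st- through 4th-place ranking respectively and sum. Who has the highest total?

Noah

Noah: 12·3 + 10·4 + 25·3 + 8·1 = 159
Theo: 12·4 + 10·1 + 25·1 + 8·4 = 115
Mei: 12·1 + 10·3 + 25·4 + 8·2 = 158
Aisha: 12·2 + 10·2 + 25·2 + 8·3 = 118
Noah has the highest Borda score (159).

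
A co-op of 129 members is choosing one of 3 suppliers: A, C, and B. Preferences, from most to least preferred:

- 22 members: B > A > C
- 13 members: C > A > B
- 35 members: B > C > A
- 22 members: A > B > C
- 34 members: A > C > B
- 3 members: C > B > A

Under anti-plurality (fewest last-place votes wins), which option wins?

Last-place votes: A 38, C 44, B 47.
A is ranked last by the fewest voters, so A wins.

A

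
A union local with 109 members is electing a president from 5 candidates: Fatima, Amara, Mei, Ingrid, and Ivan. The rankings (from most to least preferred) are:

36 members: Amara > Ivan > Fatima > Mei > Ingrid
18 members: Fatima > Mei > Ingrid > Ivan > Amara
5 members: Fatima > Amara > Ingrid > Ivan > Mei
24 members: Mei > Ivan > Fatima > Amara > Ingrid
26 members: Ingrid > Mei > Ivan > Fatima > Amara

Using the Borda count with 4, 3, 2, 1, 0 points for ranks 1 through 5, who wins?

Fatima: 36·2 + 18·4 + 5·4 + 24·2 + 26·1 = 238
Amara: 36·4 + 18·0 + 5·3 + 24·1 + 26·0 = 183
Mei: 36·1 + 18·3 + 5·0 + 24·4 + 26·3 = 264
Ingrid: 36·0 + 18·2 + 5·2 + 24·0 + 26·4 = 150
Ivan: 36·3 + 18·1 + 5·1 + 24·3 + 26·2 = 255
Mei has the highest Borda score (264).

Mei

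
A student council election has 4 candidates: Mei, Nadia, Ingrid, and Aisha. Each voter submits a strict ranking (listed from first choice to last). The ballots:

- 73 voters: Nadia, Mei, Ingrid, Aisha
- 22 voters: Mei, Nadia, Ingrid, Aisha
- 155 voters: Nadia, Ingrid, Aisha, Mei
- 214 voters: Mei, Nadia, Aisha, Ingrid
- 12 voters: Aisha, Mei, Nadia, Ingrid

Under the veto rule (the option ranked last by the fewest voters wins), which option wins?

Last-place votes: Mei 155, Nadia 0, Ingrid 226, Aisha 95.
Nadia is ranked last by the fewest voters, so Nadia wins.

Nadia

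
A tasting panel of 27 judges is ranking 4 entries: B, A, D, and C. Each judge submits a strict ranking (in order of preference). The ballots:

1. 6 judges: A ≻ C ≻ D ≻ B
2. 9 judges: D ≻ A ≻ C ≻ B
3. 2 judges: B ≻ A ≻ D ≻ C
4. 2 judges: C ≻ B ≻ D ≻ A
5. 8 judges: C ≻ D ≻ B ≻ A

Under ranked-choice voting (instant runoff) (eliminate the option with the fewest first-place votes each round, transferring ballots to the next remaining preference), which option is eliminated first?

Round 1: B 2, A 6, D 9, C 10. Eliminate B.

B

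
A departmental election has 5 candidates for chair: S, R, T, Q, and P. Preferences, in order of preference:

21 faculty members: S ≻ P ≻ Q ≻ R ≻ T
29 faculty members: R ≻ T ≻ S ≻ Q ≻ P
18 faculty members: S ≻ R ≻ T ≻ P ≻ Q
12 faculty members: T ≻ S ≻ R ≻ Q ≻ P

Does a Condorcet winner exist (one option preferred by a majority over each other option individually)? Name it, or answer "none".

none

Checking pairwise contests:
T beats S 41–39.
S beats R 51–29.
R beats T 68–12.
S beats Q 80–0.
S beats P 80–0.
Every option loses at least one head-to-head, so there is no Condorcet winner.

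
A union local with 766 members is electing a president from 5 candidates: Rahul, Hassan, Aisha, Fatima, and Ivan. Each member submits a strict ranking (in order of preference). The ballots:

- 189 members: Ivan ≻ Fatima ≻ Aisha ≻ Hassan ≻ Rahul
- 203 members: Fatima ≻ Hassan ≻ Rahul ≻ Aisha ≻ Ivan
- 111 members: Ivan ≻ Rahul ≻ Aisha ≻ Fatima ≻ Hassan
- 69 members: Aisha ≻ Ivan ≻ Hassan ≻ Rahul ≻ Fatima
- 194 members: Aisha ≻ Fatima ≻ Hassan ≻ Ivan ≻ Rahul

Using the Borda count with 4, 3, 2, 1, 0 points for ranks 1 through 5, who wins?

Fatima

Rahul: 189·0 + 203·2 + 111·3 + 69·1 + 194·0 = 808
Hassan: 189·1 + 203·3 + 111·0 + 69·2 + 194·2 = 1324
Aisha: 189·2 + 203·1 + 111·2 + 69·4 + 194·4 = 1855
Fatima: 189·3 + 203·4 + 111·1 + 69·0 + 194·3 = 2072
Ivan: 189·4 + 203·0 + 111·4 + 69·3 + 194·1 = 1601
Fatima has the highest Borda score (2072).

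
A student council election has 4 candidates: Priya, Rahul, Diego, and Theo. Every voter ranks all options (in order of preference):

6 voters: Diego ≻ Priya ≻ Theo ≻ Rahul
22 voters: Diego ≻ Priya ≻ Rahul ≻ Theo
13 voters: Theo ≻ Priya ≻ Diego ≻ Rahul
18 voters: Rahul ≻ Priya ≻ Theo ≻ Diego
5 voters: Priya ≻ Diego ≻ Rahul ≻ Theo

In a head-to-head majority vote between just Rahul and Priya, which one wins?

Priya

Voters preferring Rahul to Priya: 18; preferring Priya to Rahul: 46.
Priya wins the head-to-head.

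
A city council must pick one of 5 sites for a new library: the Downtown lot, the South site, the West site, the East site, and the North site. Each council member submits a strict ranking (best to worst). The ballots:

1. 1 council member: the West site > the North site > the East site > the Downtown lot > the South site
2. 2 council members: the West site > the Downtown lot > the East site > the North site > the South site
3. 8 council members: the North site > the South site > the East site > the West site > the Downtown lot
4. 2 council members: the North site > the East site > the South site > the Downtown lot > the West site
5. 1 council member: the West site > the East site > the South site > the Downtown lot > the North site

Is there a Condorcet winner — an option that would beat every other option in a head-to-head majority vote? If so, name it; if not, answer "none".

the North site

the North site vs the Downtown lot: 11–3 for the North site.
the North site vs the South site: 13–1 for the North site.
the North site vs the West site: 10–4 for the North site.
the North site vs the East site: 11–3 for the North site.
the North site beats every other option head-to-head.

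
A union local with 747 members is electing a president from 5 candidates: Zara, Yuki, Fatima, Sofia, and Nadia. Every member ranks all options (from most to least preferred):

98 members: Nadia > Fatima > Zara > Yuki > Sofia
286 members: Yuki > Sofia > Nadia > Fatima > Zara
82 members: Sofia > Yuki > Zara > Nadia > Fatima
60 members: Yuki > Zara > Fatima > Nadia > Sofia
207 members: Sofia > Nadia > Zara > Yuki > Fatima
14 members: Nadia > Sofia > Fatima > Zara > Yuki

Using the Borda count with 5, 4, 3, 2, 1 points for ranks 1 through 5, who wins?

Zara: 98·3 + 286·1 + 82·3 + 60·4 + 207·3 + 14·2 = 1715
Yuki: 98·2 + 286·5 + 82·4 + 60·5 + 207·2 + 14·1 = 2682
Fatima: 98·4 + 286·2 + 82·1 + 60·3 + 207·1 + 14·3 = 1475
Sofia: 98·1 + 286·4 + 82·5 + 60·1 + 207·5 + 14·4 = 2803
Nadia: 98·5 + 286·3 + 82·2 + 60·2 + 207·4 + 14·5 = 2530
Sofia has the highest Borda score (2803).

Sofia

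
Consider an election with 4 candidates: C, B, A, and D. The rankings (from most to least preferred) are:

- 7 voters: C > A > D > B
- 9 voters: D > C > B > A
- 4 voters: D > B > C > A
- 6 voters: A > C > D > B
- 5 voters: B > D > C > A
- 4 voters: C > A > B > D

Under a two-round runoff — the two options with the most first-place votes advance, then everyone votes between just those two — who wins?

Round 1 first-place votes: C 11, B 5, A 6, D 13.
D and C advance.
Runoff: D is preferred to C by 18 voters; C by 17.
D wins the runoff.

D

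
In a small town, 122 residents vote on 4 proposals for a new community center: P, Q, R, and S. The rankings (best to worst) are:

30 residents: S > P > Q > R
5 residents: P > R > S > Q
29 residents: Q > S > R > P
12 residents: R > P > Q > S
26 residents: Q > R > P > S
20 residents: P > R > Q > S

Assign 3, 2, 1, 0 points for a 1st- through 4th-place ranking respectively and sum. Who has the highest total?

P: 30·2 + 5·3 + 29·0 + 12·2 + 26·1 + 20·3 = 185
Q: 30·1 + 5·0 + 29·3 + 12·1 + 26·3 + 20·1 = 227
R: 30·0 + 5·2 + 29·1 + 12·3 + 26·2 + 20·2 = 167
S: 30·3 + 5·1 + 29·2 + 12·0 + 26·0 + 20·0 = 153
Q has the highest Borda score (227).

Q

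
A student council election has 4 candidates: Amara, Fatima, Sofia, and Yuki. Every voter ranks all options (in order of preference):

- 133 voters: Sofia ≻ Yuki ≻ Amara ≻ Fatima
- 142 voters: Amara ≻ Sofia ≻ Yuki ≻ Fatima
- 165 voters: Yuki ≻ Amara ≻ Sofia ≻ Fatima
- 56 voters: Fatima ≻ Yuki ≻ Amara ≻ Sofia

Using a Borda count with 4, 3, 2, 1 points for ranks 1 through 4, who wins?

Yuki

Amara: 133·2 + 142·4 + 165·3 + 56·2 = 1441
Fatima: 133·1 + 142·1 + 165·1 + 56·4 = 664
Sofia: 133·4 + 142·3 + 165·2 + 56·1 = 1344
Yuki: 133·3 + 142·2 + 165·4 + 56·3 = 1511
Yuki has the highest Borda score (1511).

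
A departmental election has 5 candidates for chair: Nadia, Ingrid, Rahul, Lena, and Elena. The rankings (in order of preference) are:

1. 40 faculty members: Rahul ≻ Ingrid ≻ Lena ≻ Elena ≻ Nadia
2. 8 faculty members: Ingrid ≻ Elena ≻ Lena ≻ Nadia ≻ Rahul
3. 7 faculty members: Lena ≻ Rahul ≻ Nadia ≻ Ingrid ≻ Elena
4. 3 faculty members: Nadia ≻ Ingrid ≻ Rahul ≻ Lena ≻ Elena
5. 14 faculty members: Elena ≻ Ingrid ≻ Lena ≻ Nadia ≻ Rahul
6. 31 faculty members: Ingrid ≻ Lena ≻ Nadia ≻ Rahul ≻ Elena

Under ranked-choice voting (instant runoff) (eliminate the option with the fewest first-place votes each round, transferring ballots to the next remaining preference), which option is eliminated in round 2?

Round 1: Nadia 3, Ingrid 39, Rahul 40, Lena 7, Elena 14. Eliminate Nadia.
Round 2: Ingrid 42, Rahul 40, Lena 7, Elena 14. Eliminate Lena.

Lena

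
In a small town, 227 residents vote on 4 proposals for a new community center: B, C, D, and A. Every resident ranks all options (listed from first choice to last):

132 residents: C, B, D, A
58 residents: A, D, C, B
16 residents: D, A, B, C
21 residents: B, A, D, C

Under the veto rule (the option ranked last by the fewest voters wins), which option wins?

D

Last-place votes: B 58, C 37, D 0, A 132.
D is ranked last by the fewest voters, so D wins.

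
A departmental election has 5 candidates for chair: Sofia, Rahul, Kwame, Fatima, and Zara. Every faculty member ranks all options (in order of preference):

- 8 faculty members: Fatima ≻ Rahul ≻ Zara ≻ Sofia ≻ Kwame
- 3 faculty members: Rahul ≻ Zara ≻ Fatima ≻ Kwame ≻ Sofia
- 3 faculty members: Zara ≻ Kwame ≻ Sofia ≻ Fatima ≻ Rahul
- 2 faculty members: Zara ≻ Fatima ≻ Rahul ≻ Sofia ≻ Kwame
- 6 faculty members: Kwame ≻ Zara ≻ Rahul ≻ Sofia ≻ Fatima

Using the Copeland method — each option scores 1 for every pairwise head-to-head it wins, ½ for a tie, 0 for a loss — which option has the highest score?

Sofia: loses to Rahul, Kwame, Fatima, and Zara → score 0.
Rahul: beats Sofia and Kwame; ties Zara; loses to Fatima → score 2.5.
Kwame: beats Sofia; loses to Rahul, Fatima, and Zara → score 1.
Fatima: beats Sofia, Rahul, and Kwame; loses to Zara → score 3.
Zara: beats Sofia, Kwame, and Fatima; ties Rahul → score 3.5.
Zara has the best pairwise record.

Zara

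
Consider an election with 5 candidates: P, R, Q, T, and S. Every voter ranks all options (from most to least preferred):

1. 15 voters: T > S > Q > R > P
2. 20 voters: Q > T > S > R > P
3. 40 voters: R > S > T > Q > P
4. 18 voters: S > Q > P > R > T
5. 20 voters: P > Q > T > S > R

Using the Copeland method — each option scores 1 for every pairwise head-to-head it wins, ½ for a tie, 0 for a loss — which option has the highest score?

P: loses to R, Q, T, and S → score 0.
R: beats P and T; loses to Q and S → score 2.
Q: beats P, R, and T; loses to S → score 3.
T: beats P; loses to R, Q, and S → score 1.
S: beats P, R, Q, and T → score 4.
S has the best pairwise record.

S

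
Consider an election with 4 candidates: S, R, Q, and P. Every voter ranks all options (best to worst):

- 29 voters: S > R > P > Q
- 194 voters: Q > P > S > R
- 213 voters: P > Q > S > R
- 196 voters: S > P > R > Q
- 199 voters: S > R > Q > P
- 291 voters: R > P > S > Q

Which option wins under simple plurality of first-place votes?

S

First-place votes: S 424, R 291, Q 194, P 213.
S has the most first-place votes.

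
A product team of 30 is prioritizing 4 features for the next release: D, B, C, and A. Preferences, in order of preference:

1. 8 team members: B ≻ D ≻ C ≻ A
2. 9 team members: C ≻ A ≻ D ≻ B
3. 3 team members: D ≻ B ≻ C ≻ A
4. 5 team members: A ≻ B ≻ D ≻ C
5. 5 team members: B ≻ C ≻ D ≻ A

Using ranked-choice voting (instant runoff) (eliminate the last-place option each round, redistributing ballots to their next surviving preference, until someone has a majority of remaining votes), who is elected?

B

Round 1: D 3, B 13, C 9, A 5. Eliminate D.
Round 2: B 16, C 9, A 5. B has a majority.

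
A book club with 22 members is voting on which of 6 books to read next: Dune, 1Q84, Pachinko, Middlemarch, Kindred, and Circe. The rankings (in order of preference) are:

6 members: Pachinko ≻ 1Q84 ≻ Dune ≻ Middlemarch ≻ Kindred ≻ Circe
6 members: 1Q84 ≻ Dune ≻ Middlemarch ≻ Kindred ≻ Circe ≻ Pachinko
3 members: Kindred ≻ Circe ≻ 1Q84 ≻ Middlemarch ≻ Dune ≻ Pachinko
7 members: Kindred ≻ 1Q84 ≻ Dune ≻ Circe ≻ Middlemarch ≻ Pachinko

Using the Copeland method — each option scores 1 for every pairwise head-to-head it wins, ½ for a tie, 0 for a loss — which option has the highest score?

Dune: beats Pachinko, Middlemarch, Kindred, and Circe; loses to 1Q84 → score 4.
1Q84: beats Dune, Pachinko, Middlemarch, Kindred, and Circe → score 5.
Pachinko: loses to Dune, 1Q84, Middlemarch, Kindred, and Circe → score 0.
Middlemarch: beats Pachinko, Kindred, and Circe; loses to Dune and 1Q84 → score 3.
Kindred: beats Pachinko and Circe; loses to Dune, 1Q84, and Middlemarch → score 2.
Circe: beats Pachinko; loses to Dune, 1Q84, Middlemarch, and Kindred → score 1.
1Q84 has the best pairwise record.

1Q84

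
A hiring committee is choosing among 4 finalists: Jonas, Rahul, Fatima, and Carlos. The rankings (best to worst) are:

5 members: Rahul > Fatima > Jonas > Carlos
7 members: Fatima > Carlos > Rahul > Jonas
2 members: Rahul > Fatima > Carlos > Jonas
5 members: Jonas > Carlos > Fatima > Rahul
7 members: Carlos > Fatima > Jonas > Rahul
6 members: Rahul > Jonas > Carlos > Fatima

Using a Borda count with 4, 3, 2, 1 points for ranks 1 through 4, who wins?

Fatima

Jonas: 5·2 + 7·1 + 2·1 + 5·4 + 7·2 + 6·3 = 71
Rahul: 5·4 + 7·2 + 2·4 + 5·1 + 7·1 + 6·4 = 78
Fatima: 5·3 + 7·4 + 2·3 + 5·2 + 7·3 + 6·1 = 86
Carlos: 5·1 + 7·3 + 2·2 + 5·3 + 7·4 + 6·2 = 85
Fatima has the highest Borda score (86).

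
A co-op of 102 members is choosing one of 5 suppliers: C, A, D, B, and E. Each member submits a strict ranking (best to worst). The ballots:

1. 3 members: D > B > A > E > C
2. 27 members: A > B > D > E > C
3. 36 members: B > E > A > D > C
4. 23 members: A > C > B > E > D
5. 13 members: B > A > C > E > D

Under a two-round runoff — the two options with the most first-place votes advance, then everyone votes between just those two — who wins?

Round 1 first-place votes: C 0, A 50, D 3, B 49, E 0.
A and B advance.
Runoff: A is preferred to B by 50 voters; B by 52.
B wins the runoff.

B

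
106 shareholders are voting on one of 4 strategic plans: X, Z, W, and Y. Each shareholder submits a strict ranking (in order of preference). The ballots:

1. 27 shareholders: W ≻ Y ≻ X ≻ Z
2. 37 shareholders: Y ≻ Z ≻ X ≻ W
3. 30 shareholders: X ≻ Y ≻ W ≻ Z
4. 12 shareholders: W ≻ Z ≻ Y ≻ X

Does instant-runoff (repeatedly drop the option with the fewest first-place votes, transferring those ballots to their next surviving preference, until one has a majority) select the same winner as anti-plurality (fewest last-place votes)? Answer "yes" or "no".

yes

Instant-runoff — R1 X 30, Z 0, W 39, Y 37 (Z out); R2 X 30, W 39, Y 37 (X out); R3 W 39, Y 67 (Y winner). Winner: Y.
Anti-plurality — last-place votes: X 12, Z 57, W 37, Y 0. Winner: Y.
The two methods agree.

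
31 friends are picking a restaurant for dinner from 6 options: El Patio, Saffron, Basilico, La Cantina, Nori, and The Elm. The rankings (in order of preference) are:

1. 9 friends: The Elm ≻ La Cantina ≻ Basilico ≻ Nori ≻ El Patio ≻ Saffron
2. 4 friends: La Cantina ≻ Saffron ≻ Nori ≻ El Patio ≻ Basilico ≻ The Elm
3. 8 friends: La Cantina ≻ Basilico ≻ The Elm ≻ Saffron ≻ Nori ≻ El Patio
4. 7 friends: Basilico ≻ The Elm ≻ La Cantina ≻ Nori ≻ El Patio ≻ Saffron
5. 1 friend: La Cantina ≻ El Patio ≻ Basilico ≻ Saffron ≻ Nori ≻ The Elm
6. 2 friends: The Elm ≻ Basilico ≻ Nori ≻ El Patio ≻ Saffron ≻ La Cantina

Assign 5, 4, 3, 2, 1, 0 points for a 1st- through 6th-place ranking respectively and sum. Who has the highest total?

El Patio: 9·1 + 4·2 + 8·0 + 7·1 + 1·4 + 2·2 = 32
Saffron: 9·0 + 4·4 + 8·2 + 7·0 + 1·2 + 2·1 = 36
Basilico: 9·3 + 4·1 + 8·4 + 7·5 + 1·3 + 2·4 = 109
La Cantina: 9·4 + 4·5 + 8·5 + 7·3 + 1·5 + 2·0 = 122
Nori: 9·2 + 4·3 + 8·1 + 7·2 + 1·1 + 2·3 = 59
The Elm: 9·5 + 4·0 + 8·3 + 7·4 + 1·0 + 2·5 = 107
La Cantina has the highest Borda score (122).

La Cantina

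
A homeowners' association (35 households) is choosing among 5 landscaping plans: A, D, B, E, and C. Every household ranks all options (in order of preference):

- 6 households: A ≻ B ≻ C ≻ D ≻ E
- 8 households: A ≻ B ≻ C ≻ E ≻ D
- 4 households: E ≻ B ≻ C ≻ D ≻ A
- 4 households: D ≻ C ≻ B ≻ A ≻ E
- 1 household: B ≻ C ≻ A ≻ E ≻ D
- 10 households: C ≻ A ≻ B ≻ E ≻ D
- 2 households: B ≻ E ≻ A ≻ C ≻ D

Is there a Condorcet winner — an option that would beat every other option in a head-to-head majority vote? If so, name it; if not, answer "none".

Checking pairwise contests:
C beats A 19–16.
A beats D 27–8.
A beats B 24–11.
A beats E 29–6.
B beats C 21–14.
Every option loses at least one head-to-head, so there is no Condorcet winner.

none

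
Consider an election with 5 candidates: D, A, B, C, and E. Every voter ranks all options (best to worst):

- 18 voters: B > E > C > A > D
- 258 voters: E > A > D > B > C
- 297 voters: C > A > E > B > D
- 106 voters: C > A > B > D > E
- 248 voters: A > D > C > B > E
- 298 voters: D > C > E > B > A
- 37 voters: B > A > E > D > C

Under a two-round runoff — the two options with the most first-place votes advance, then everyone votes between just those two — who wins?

D

Round 1 first-place votes: D 298, A 248, B 55, C 403, E 258.
C and D advance.
Runoff: C is preferred to D by 421 voters; D by 841.
D wins the runoff.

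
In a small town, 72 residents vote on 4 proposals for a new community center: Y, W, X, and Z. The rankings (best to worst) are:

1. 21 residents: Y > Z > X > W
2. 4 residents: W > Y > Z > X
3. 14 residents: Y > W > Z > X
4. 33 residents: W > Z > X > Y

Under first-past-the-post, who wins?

W

First-place votes: Y 35, W 37, X 0, Z 0.
W has the most first-place votes.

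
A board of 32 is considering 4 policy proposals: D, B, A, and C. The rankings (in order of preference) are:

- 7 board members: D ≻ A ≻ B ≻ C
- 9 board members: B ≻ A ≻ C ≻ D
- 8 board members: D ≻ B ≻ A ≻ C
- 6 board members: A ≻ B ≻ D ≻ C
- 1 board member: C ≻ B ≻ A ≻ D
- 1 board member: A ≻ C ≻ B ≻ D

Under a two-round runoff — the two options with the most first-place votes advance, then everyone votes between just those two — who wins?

Round 1 first-place votes: D 15, B 9, A 7, C 1.
D and B advance.
Runoff: D is preferred to B by 15 voters; B by 17.
B wins the runoff.

B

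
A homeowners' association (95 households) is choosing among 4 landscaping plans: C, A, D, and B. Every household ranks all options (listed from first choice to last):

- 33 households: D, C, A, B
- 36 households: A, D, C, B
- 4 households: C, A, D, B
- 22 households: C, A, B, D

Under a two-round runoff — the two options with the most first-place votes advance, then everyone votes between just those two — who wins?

A

Round 1 first-place votes: C 26, A 36, D 33, B 0.
A and D advance.
Runoff: A is preferred to D by 62 voters; D by 33.
A wins the runoff.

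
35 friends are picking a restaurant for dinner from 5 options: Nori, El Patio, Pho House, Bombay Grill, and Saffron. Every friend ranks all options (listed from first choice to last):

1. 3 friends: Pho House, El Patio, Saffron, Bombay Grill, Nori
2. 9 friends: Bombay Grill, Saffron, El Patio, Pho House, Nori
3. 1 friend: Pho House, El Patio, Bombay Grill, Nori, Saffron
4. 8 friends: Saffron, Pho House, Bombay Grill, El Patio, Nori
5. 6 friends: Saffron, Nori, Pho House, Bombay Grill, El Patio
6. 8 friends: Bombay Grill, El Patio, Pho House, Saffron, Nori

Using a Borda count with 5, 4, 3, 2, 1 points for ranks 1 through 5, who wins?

Saffron

Nori: 3·1 + 9·1 + 1·2 + 8·1 + 6·4 + 8·1 = 54
El Patio: 3·4 + 9·3 + 1·4 + 8·2 + 6·1 + 8·4 = 97
Pho House: 3·5 + 9·2 + 1·5 + 8·4 + 6·3 + 8·3 = 112
Bombay Grill: 3·2 + 9·5 + 1·3 + 8·3 + 6·2 + 8·5 = 130
Saffron: 3·3 + 9·4 + 1·1 + 8·5 + 6·5 + 8·2 = 132
Saffron has the highest Borda score (132).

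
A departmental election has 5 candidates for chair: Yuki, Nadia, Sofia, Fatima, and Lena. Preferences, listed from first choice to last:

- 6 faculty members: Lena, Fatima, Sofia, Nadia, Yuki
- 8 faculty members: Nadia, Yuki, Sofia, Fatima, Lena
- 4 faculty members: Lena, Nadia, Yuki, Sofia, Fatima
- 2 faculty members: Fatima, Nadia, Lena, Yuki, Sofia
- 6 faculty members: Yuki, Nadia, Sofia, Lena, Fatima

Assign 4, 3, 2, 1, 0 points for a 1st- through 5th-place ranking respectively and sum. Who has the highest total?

Nadia

Yuki: 6·0 + 8·3 + 4·2 + 2·1 + 6·4 = 58
Nadia: 6·1 + 8·4 + 4·3 + 2·3 + 6·3 = 74
Sofia: 6·2 + 8·2 + 4·1 + 2·0 + 6·2 = 44
Fatima: 6·3 + 8·1 + 4·0 + 2·4 + 6·0 = 34
Lena: 6·4 + 8·0 + 4·4 + 2·2 + 6·1 = 50
Nadia has the highest Borda score (74).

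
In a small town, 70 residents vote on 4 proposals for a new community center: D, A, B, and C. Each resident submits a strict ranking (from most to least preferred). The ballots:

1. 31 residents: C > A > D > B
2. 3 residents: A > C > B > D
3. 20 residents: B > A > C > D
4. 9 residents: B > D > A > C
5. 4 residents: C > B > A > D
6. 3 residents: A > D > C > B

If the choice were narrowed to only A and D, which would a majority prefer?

Voters preferring A to D: 61; preferring D to A: 9.
A wins the head-to-head.

A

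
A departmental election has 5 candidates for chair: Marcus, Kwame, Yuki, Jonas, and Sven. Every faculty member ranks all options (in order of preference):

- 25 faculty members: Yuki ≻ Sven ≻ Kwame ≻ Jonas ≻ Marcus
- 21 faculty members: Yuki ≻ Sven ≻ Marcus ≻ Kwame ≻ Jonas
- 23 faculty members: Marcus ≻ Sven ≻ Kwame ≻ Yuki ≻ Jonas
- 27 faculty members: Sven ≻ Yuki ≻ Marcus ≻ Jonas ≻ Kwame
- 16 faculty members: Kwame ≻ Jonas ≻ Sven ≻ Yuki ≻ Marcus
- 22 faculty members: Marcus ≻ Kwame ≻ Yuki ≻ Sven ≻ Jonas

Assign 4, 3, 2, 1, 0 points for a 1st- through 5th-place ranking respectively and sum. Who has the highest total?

Sven

Marcus: 25·0 + 21·2 + 23·4 + 27·2 + 16·0 + 22·4 = 276
Kwame: 25·2 + 21·1 + 23·2 + 27·0 + 16·4 + 22·3 = 247
Yuki: 25·4 + 21·4 + 23·1 + 27·3 + 16·1 + 22·2 = 348
Jonas: 25·1 + 21·0 + 23·0 + 27·1 + 16·3 + 22·0 = 100
Sven: 25·3 + 21·3 + 23·3 + 27·4 + 16·2 + 22·1 = 369
Sven has the highest Borda score (369).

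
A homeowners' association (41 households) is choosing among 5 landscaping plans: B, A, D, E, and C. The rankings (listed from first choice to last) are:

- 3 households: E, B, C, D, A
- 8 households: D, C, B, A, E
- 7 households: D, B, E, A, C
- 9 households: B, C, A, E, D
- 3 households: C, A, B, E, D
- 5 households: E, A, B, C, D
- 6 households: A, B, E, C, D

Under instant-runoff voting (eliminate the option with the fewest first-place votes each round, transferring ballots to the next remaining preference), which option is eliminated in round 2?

Round 1: B 9, A 6, D 15, E 8, C 3. Eliminate C.
Round 2: B 9, A 9, D 15, E 8. Eliminate E.

E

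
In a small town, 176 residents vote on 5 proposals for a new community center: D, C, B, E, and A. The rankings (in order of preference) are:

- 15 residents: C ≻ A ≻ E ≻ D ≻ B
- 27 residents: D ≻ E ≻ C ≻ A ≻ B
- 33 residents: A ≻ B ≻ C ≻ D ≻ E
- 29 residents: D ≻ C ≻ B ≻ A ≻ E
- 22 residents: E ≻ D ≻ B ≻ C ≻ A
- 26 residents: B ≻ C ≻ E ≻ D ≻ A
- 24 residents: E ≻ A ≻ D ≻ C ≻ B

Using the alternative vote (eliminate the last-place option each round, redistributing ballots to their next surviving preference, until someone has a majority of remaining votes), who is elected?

D

Round 1: D 56, C 15, B 26, E 46, A 33. Eliminate C.
Round 2: D 56, B 26, E 46, A 48. Eliminate B.
Round 3: D 56, E 72, A 48. Eliminate A.
Round 4: D 89, E 87. D has a majority.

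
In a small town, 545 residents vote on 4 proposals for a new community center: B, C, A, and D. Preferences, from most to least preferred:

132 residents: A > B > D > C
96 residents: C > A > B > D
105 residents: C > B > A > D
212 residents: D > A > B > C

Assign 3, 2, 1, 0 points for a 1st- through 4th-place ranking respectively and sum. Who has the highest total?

A

B: 132·2 + 96·1 + 105·2 + 212·1 = 782
C: 132·0 + 96·3 + 105·3 + 212·0 = 603
A: 132·3 + 96·2 + 105·1 + 212·2 = 1117
D: 132·1 + 96·0 + 105·0 + 212·3 = 768
A has the highest Borda score (1117).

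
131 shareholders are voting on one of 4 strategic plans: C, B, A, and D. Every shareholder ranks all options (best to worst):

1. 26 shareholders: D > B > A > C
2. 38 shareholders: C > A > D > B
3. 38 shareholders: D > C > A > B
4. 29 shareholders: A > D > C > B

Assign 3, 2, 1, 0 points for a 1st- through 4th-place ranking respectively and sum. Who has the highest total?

D

C: 26·0 + 38·3 + 38·2 + 29·1 = 219
B: 26·2 + 38·0 + 38·0 + 29·0 = 52
A: 26·1 + 38·2 + 38·1 + 29·3 = 227
D: 26·3 + 38·1 + 38·3 + 29·2 = 288
D has the highest Borda score (288).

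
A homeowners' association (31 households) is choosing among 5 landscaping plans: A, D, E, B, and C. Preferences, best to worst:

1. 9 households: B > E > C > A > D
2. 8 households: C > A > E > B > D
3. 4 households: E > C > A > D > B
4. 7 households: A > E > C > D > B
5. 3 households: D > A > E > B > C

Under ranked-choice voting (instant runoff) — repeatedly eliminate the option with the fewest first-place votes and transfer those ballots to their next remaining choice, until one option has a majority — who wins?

C

Round 1: A 7, D 3, E 4, B 9, C 8. Eliminate D.
Round 2: A 10, E 4, B 9, C 8. Eliminate E.
Round 3: A 10, B 9, C 12. Eliminate B.
Round 4: A 10, C 21. C has a majority.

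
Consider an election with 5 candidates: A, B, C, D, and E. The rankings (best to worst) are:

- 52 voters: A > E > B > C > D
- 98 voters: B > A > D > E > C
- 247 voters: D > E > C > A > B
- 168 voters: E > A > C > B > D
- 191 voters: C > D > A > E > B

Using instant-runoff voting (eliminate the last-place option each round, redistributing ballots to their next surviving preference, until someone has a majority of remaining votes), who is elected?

Round 1: A 52, B 98, C 191, D 247, E 168. Eliminate A.
Round 2: B 98, C 191, D 247, E 220. Eliminate B.
Round 3: C 191, D 345, E 220. Eliminate C.
Round 4: D 536, E 220. D has a majority.

D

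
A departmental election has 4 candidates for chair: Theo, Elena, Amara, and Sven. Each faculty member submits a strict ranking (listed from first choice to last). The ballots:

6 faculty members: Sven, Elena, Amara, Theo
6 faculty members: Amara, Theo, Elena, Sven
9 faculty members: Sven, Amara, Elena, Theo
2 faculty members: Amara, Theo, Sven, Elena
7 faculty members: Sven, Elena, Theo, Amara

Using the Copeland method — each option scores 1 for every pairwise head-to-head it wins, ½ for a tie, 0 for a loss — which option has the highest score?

Theo: loses to Elena, Amara, and Sven → score 0.
Elena: beats Theo; loses to Amara and Sven → score 1.
Amara: beats Theo and Elena; loses to Sven → score 2.
Sven: beats Theo, Elena, and Amara → score 3.
Sven has the best pairwise record.

Sven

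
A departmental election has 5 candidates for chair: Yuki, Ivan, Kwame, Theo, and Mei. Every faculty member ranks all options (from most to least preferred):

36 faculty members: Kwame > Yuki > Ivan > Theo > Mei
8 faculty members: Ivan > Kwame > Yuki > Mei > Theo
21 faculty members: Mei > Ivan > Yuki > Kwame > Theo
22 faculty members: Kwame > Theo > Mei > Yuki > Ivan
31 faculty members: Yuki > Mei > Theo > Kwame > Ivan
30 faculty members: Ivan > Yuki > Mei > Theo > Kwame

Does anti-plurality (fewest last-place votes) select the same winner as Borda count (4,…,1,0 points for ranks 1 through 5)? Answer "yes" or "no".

yes

Anti-plurality — last-place votes: Yuki 0, Ivan 53, Kwame 30, Theo 29, Mei 36. Winner: Yuki.
Borda — scores: Yuki 402, Ivan 287, Kwame 308, Theo 194, Mei 289. Winner: Yuki.
The two methods agree.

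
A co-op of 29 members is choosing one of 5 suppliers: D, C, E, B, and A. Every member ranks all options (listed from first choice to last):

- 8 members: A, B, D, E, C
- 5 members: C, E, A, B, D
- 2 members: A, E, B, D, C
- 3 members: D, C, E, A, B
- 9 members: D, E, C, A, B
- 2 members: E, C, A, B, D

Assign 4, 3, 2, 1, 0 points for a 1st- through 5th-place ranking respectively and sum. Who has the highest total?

E

D: 8·2 + 5·0 + 2·1 + 3·4 + 9·4 + 2·0 = 66
C: 8·0 + 5·4 + 2·0 + 3·3 + 9·2 + 2·3 = 53
E: 8·1 + 5·3 + 2·3 + 3·2 + 9·3 + 2·4 = 70
B: 8·3 + 5·1 + 2·2 + 3·0 + 9·0 + 2·1 = 35
A: 8·4 + 5·2 + 2·4 + 3·1 + 9·1 + 2·2 = 66
E has the highest Borda score (70).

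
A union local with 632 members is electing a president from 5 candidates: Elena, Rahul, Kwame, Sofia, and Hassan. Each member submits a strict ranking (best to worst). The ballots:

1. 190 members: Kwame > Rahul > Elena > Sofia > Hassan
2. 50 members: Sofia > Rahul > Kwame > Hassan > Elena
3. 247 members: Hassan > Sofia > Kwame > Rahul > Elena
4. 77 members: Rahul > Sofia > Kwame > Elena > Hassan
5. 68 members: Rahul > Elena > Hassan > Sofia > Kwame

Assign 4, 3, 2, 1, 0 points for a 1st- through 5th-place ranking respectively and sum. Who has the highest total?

Elena: 190·2 + 50·0 + 247·0 + 77·1 + 68·3 = 661
Rahul: 190·3 + 50·3 + 247·1 + 77·4 + 68·4 = 1547
Kwame: 190·4 + 50·2 + 247·2 + 77·2 + 68·0 = 1508
Sofia: 190·1 + 50·4 + 247·3 + 77·3 + 68·1 = 1430
Hassan: 190·0 + 50·1 + 247·4 + 77·0 + 68·2 = 1174
Rahul has the highest Borda score (1547).

Rahul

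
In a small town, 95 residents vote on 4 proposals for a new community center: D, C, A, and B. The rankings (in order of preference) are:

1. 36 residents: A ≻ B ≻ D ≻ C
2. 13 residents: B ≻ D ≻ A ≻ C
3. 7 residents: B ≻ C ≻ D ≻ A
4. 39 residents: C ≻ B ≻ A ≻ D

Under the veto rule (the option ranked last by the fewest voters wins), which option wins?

Last-place votes: D 39, C 49, A 7, B 0.
B is ranked last by the fewest voters, so B wins.

B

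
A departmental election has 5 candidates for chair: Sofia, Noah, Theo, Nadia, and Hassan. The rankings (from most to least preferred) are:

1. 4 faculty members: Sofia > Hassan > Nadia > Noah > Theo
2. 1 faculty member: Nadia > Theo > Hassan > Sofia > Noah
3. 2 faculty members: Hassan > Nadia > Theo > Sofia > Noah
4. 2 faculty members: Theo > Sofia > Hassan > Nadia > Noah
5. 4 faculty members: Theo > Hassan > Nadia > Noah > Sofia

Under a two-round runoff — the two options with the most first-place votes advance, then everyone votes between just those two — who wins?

Theo

Round 1 first-place votes: Sofia 4, Noah 0, Theo 6, Nadia 1, Hassan 2.
Theo and Sofia advance.
Runoff: Theo is preferred to Sofia by 9 voters; Sofia by 4.
Theo wins the runoff.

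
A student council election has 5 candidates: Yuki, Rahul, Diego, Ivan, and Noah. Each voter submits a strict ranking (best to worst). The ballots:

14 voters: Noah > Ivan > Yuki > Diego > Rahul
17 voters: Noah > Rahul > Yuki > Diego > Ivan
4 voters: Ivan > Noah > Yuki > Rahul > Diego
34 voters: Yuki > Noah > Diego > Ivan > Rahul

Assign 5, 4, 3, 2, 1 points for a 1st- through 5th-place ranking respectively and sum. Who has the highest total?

Yuki: 14·3 + 17·3 + 4·3 + 34·5 = 275
Rahul: 14·1 + 17·4 + 4·2 + 34·1 = 124
Diego: 14·2 + 17·2 + 4·1 + 34·3 = 168
Ivan: 14·4 + 17·1 + 4·5 + 34·2 = 161
Noah: 14·5 + 17·5 + 4·4 + 34·4 = 307
Noah has the highest Borda score (307).

Noah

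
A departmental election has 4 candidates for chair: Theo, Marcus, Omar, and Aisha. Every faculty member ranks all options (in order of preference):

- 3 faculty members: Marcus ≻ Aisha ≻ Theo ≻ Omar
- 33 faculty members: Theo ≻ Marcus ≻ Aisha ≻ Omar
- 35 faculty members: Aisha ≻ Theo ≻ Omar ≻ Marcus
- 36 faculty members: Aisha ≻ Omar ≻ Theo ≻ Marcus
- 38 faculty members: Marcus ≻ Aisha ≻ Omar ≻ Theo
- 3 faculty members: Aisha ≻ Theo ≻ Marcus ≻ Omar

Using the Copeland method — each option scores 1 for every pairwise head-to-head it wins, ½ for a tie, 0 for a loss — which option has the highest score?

Aisha

Theo: beats Marcus; ties Omar; loses to Aisha → score 1.5.
Marcus: beats Omar; ties Aisha; loses to Theo → score 1.5.
Omar: ties Theo; loses to Marcus and Aisha → score 0.5.
Aisha: beats Theo and Omar; ties Marcus → score 2.5.
Aisha has the best pairwise record.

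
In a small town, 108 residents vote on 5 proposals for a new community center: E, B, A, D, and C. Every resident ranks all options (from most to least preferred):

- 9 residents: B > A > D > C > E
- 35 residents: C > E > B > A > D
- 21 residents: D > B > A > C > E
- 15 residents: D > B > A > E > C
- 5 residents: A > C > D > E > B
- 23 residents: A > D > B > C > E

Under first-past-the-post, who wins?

First-place votes: E 0, B 9, A 28, D 36, C 35.
D has the most first-place votes.

D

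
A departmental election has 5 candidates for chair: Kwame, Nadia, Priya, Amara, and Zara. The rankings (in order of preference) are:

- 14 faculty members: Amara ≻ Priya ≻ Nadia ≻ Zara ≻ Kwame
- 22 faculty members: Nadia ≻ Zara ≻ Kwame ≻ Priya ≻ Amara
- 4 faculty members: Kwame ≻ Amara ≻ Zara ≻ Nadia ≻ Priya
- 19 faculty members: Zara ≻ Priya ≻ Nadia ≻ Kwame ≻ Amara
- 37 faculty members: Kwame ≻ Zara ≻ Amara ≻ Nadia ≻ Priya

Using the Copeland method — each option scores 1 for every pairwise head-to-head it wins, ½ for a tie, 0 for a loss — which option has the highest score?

Zara

Kwame: beats Priya and Amara; loses to Nadia and Zara → score 2.
Nadia: beats Kwame and Priya; loses to Amara and Zara → score 2.
Priya: loses to Kwame, Nadia, Amara, and Zara → score 0.
Amara: beats Nadia and Priya; loses to Kwame and Zara → score 2.
Zara: beats Kwame, Nadia, Priya, and Amara → score 4.
Zara has the best pairwise record.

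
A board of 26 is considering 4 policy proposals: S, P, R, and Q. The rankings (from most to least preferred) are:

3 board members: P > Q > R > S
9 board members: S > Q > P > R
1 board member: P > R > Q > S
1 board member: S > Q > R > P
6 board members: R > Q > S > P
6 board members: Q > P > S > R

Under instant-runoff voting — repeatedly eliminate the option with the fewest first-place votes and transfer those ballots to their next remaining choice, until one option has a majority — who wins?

Round 1: S 10, P 4, R 6, Q 6. Eliminate P.
Round 2: S 10, R 7, Q 9. Eliminate R.
Round 3: S 10, Q 16. Q has a majority.

Q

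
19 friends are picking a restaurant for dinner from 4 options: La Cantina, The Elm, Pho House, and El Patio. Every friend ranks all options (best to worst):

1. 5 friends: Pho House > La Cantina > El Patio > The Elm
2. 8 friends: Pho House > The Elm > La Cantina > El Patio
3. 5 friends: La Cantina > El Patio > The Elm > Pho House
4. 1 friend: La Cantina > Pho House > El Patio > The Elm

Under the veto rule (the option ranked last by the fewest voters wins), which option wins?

La Cantina

Last-place votes: La Cantina 0, The Elm 6, Pho House 5, El Patio 8.
La Cantina is ranked last by the fewest voters, so La Cantina wins.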